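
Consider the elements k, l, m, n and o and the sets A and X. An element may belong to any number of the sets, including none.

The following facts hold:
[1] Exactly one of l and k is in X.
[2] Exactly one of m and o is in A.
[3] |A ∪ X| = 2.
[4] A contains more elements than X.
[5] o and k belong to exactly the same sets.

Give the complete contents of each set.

A = {l, m}; X = {l}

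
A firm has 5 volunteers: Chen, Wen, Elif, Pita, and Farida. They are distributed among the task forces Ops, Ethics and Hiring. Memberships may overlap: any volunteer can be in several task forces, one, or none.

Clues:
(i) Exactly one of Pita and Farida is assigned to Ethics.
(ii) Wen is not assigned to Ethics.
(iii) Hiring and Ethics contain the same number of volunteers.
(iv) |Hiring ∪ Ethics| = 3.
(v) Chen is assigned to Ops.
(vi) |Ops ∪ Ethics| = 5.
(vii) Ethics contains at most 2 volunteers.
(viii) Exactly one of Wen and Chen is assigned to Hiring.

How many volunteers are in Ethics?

2

From (ii): Wen ∉ Ethics.
From (v): Chen ∈ Ops.
Suppose Wen ∉ Ops: no assignment then satisfies all the clues, so Wen ∈ Ops.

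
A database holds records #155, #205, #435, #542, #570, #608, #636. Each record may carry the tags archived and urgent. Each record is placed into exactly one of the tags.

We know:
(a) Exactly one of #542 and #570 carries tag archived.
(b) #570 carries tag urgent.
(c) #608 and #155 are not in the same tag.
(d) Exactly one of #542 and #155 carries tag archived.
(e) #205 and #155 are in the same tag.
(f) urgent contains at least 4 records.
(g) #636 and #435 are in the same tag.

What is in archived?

archived = {#542, #608}

From (b): #570 ∈ urgent.
(a) (exactly one): #542 ∈ archived.
(d) (exactly one): #155 ∉ archived.
(e): #205 matches #155: #205 ∉ archived.
Only one tag left: #155 ∈ urgent.
Only one tag left: #205 ∈ urgent.
(c): #608 ∉ urgent.
Only one tag left: #608 ∈ archived.
Suppose #435 ∈ archived: no assignment then satisfies all the clues, so #435 ∉ archived.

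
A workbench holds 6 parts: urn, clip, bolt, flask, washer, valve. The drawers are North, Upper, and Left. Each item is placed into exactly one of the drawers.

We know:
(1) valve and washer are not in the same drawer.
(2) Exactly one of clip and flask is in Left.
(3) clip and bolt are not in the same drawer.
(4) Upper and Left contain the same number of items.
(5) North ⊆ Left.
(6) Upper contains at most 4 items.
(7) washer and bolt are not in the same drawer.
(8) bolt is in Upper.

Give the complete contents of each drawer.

North = {}; Upper = {bolt, flask, valve}; Left = {clip, urn, washer}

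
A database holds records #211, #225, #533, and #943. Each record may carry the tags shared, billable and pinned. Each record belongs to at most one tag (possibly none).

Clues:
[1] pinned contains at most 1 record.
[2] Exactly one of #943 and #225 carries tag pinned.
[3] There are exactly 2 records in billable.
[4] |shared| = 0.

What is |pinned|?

1

(4): shared already has 0, so the rest are out.
Suppose #211 ∈ pinned: no assignment then satisfies all the clues, so #211 ∉ pinned.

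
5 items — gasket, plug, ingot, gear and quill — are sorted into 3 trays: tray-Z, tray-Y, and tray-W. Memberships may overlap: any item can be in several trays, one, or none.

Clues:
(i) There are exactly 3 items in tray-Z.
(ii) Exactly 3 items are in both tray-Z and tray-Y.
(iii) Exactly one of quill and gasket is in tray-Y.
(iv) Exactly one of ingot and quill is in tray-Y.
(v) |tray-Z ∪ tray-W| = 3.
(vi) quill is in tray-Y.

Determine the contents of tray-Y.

From (vi): quill ∈ tray-Y.
(iii) (exactly one): gasket ∉ tray-Y.
(iv) (exactly one): ingot ∉ tray-Y.
Suppose plug ∉ tray-Y: no assignment then satisfies all the clues, so plug ∈ tray-Y.

tray-Y = {gear, plug, quill}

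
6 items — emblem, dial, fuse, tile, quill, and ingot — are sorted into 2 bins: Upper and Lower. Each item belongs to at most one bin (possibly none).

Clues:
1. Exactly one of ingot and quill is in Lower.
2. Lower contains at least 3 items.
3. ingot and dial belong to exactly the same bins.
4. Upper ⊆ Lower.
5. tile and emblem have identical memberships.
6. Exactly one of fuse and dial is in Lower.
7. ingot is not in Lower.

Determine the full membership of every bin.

Upper = {}; Lower = {emblem, fuse, quill, tile}

From (7): ingot ∉ Lower.
(1) (exactly one): quill ∈ Lower.
(3): dial matches ingot: dial ∉ Lower.
(4) contrapositive: dial ∉ Upper.
(4) contrapositive: ingot ∉ Upper.
(6) (exactly one): fuse ∈ Lower.
Suppose emblem ∈ Upper: no assignment then satisfies all the clues, so emblem ∉ Upper.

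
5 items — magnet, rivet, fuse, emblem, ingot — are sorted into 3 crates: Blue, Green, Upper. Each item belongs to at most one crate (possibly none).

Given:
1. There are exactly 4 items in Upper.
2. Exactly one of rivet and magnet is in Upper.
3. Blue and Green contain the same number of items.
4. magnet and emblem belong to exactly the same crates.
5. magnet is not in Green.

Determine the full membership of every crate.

Blue = {}; Green = {}; Upper = {emblem, fuse, ingot, magnet}

From (5): magnet ∉ Green.
(4): emblem matches magnet: emblem ∉ Green.
Suppose magnet ∈ Blue: no assignment then satisfies all the clues, so magnet ∉ Blue.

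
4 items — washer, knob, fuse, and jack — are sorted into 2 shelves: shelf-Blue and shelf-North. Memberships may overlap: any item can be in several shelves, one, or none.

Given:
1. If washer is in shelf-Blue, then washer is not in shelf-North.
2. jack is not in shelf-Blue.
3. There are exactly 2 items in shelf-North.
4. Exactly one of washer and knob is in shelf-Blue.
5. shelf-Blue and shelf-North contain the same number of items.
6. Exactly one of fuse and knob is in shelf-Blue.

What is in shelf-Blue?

shelf-Blue = {fuse, washer}

From (2): jack ∉ shelf-Blue.
Suppose washer ∉ shelf-Blue: no assignment then satisfies all the clues, so washer ∈ shelf-Blue.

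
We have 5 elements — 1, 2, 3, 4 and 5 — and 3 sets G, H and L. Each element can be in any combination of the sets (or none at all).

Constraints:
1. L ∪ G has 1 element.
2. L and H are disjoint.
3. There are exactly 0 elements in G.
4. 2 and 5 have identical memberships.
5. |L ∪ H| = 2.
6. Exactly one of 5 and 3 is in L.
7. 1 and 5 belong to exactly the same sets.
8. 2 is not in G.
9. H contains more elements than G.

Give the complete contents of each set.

From (8): 2 ∉ G.
(3): G already has 0, so the rest are out.
Suppose 1 ∈ H: no assignment then satisfies all the clues, so 1 ∉ H.

G = {}; H = {4}; L = {3}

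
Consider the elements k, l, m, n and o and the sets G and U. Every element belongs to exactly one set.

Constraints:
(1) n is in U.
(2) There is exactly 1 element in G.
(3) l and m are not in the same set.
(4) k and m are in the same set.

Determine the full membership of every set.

G = {l}; U = {k, m, n, o}

From (1): n ∈ U.
Suppose k ∈ G: no assignment then satisfies all the clues, so k ∉ G.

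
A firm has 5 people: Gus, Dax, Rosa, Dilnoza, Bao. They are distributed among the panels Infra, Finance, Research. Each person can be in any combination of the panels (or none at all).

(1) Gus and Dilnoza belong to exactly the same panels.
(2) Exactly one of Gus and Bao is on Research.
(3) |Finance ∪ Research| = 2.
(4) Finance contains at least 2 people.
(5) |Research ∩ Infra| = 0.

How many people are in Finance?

2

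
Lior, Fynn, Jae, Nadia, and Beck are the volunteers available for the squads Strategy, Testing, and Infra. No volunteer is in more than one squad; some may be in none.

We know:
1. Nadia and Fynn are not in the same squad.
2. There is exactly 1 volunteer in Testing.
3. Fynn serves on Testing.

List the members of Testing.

Testing = {Fynn}

From (3): Fynn ∈ Testing.
(1): Nadia ∉ Testing.
(2): Testing already has 1, so the rest are out.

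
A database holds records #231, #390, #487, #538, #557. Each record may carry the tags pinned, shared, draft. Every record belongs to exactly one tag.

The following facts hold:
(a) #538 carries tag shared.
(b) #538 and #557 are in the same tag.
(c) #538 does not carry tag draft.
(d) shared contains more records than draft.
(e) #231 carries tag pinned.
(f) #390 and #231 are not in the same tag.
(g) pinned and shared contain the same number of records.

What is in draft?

draft = {#390}

From (a): #538 ∈ shared.
From (e): #231 ∈ pinned.
(b): #557 matches #538: #557 ∉ pinned.
(b): #557 matches #538: #557 ∈ shared.
(f): #390 ∉ pinned.
Suppose #390 ∉ draft: no assignment then satisfies all the clues, so #390 ∈ draft.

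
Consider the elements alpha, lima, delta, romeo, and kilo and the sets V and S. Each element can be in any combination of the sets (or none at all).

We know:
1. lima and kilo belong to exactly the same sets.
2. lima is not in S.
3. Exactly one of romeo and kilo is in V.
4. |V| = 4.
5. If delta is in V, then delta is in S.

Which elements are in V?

V = {alpha, delta, kilo, lima}

From (2): lima ∉ S.
(1): kilo matches lima: kilo ∉ S.
Suppose alpha ∉ V: no assignment then satisfies all the clues, so alpha ∈ V.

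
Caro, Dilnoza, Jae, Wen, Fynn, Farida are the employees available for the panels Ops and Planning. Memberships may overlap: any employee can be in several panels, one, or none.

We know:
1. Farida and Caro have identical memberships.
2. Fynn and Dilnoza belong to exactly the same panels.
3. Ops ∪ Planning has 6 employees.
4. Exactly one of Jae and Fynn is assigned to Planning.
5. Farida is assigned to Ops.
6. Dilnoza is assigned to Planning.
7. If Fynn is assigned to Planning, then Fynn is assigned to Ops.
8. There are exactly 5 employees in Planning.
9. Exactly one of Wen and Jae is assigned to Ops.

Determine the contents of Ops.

Ops = {Caro, Dilnoza, Farida, Fynn, Jae}

From (5): Farida ∈ Ops.
From (6): Dilnoza ∈ Planning.
(1): Caro matches Farida: Caro ∈ Ops.
(2): Fynn matches Dilnoza: Fynn ∈ Planning.
(4) (exactly one): Jae ∉ Planning.
(7): Fynn ∈ Ops.
(8): only 5 candidates remain for Planning, so all are in.
(2): Dilnoza matches Fynn: Dilnoza ∈ Ops.
Suppose Jae ∉ Ops: no assignment then satisfies all the clues, so Jae ∈ Ops.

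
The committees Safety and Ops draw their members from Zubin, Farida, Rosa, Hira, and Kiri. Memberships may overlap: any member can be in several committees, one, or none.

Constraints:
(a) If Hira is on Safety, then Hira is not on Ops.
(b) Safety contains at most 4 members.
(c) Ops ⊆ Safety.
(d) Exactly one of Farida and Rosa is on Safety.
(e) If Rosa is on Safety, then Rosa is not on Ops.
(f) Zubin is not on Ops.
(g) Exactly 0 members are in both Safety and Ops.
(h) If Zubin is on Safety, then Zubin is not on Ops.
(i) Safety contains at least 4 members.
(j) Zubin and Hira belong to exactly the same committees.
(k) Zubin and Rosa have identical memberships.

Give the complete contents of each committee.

From (f): Zubin ∉ Ops.
(j): Hira matches Zubin: Hira ∉ Ops.
(k): Rosa matches Zubin: Rosa ∉ Ops.
Suppose Zubin ∉ Safety: no assignment then satisfies all the clues, so Zubin ∈ Safety.

Safety = {Hira, Kiri, Rosa, Zubin}; Ops = {}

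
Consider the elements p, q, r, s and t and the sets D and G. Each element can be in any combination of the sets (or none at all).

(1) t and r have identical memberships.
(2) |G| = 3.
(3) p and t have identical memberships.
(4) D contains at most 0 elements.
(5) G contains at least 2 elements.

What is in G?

G = {p, r, t}

(4): D already has 0, so the rest are out.
Suppose p ∉ G: no assignment then satisfies all the clues, so p ∈ G.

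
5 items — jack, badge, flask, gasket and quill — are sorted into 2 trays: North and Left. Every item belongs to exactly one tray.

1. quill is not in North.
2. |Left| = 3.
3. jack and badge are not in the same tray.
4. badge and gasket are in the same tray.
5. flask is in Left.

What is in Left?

Left = {flask, jack, quill}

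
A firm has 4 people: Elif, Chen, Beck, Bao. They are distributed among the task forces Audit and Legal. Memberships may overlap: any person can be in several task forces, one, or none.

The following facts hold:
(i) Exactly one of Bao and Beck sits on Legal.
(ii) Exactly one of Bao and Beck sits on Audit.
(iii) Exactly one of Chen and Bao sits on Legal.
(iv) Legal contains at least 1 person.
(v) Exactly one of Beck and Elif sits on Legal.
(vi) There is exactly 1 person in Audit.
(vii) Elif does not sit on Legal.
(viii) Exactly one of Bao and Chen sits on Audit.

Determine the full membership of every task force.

Audit = {Bao}; Legal = {Beck, Chen}

From (vii): Elif ∉ Legal.
(v) (exactly one): Beck ∈ Legal.
(i) (exactly one): Bao ∉ Legal.
(iii) (exactly one): Chen ∈ Legal.
Suppose Elif ∈ Audit: no assignment then satisfies all the clues, so Elif ∉ Audit.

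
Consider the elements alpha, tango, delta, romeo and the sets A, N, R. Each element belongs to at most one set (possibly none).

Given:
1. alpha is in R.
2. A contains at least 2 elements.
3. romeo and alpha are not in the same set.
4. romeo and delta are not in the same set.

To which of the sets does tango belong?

tango: A

From (1): alpha ∈ R.
(3): romeo ∉ R.
Suppose tango ∉ A: no assignment then satisfies all the clues, so tango ∈ A.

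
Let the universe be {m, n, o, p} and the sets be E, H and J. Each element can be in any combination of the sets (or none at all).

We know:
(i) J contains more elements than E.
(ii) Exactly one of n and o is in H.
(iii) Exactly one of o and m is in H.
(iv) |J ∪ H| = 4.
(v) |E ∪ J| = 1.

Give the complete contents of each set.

E = {}; H = {m, n, p}; J = {o}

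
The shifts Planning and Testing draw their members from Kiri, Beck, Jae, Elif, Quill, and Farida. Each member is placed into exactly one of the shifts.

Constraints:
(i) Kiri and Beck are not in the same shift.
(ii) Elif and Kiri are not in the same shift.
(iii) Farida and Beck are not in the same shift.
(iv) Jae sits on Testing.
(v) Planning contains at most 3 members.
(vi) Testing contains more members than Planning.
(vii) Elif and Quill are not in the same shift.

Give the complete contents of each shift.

Planning = {Beck, Elif}; Testing = {Farida, Jae, Kiri, Quill}

From (iv): Jae ∈ Testing.
Suppose Kiri ∈ Planning: no assignment then satisfies all the clues, so Kiri ∉ Planning.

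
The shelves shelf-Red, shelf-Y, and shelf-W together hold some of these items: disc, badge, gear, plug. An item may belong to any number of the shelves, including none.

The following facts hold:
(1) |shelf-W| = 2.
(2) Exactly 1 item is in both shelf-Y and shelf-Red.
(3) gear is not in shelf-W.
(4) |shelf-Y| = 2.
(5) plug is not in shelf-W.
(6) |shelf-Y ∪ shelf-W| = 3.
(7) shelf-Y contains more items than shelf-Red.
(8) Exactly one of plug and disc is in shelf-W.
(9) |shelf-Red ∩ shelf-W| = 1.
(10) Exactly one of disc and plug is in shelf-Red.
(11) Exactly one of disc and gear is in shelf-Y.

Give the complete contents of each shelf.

shelf-Red = {disc}; shelf-Y = {disc, plug}; shelf-W = {badge, disc}

From (3): gear ∉ shelf-W.
From (5): plug ∉ shelf-W.
(1): only 2 candidates remain for shelf-W, so all are in.
Suppose disc ∉ shelf-Red: no assignment then satisfies all the clues, so disc ∈ shelf-Red.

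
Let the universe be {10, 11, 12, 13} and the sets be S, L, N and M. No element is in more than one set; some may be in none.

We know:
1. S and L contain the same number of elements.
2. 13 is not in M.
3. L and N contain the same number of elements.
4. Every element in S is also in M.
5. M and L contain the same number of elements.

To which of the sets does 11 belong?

From (2): 13 ∉ M.
(4) contrapositive: 13 ∉ S.
Suppose 11 ∈ S: no assignment then satisfies all the clues, so 11 ∉ S.

11: none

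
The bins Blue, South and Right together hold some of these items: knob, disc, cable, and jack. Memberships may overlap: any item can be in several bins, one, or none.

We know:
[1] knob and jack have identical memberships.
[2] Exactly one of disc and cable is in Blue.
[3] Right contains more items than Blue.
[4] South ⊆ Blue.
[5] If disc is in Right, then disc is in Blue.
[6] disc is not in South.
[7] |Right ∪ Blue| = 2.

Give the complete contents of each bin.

Blue = {disc}; South = {}; Right = {cable, disc}

From (6): disc ∉ South.
Suppose knob ∈ Blue: no assignment then satisfies all the clues, so knob ∉ Blue.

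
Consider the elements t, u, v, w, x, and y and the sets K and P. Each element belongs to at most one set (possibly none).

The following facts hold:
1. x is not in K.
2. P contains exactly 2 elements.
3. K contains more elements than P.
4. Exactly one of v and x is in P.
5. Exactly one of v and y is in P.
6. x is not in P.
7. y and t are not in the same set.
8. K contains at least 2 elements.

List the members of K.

K = {u, w, y}

From (1): x ∉ K.
From (6): x ∉ P.
(4) (exactly one): v ∈ P.
(5) (exactly one): y ∉ P.
Suppose t ∈ K: no assignment then satisfies all the clues, so t ∉ K.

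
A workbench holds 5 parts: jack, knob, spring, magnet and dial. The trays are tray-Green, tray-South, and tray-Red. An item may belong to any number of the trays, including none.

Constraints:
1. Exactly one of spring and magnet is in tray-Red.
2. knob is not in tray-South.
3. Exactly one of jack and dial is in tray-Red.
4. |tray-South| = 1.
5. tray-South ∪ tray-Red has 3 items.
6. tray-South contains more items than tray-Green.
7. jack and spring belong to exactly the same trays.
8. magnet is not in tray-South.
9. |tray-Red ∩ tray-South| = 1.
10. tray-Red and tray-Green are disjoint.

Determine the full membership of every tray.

tray-Green = {}; tray-South = {dial}; tray-Red = {dial, knob, magnet}

From (2): knob ∉ tray-South.
From (8): magnet ∉ tray-South.
Suppose jack ∈ tray-Green: no assignment then satisfies all the clues, so jack ∉ tray-Green.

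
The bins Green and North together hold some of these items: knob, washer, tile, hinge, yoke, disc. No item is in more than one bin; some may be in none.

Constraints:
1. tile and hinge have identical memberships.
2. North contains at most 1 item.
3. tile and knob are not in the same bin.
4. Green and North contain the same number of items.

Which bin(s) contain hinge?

hinge: none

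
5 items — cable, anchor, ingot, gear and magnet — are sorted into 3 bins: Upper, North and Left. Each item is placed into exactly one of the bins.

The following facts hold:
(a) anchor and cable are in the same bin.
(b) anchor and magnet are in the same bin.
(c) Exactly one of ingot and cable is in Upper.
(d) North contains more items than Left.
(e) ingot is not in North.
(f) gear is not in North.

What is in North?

North = {anchor, cable, magnet}

From (e): ingot ∉ North.
From (f): gear ∉ North.
Suppose cable ∉ North: no assignment then satisfies all the clues, so cable ∈ North.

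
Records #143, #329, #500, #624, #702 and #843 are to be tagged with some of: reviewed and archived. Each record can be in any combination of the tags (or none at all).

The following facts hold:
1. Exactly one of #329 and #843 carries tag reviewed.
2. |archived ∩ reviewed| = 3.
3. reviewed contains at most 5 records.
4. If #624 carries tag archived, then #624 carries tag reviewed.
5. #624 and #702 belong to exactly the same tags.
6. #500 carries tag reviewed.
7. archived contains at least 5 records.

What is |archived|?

5

From (6): #500 ∈ reviewed.
Suppose #143 ∈ reviewed: no assignment then satisfies all the clues, so #143 ∉ reviewed.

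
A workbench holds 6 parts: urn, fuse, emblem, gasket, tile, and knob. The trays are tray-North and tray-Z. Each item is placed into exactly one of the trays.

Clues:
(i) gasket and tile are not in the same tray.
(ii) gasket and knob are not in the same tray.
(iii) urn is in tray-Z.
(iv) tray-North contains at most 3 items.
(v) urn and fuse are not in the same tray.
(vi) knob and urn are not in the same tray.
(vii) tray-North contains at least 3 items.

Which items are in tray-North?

From (iii): urn ∈ tray-Z.
(v): fuse ∉ tray-Z.
(vi): knob ∉ tray-Z.
Only one tray left: fuse ∈ tray-North.
Only one tray left: knob ∈ tray-North.
(ii): gasket ∉ tray-North.
Only one tray left: gasket ∈ tray-Z.
(i): tile ∉ tray-Z.
Only one tray left: tile ∈ tray-North.
(iv): tray-North already has 3, so the rest are out.
Only one tray left: emblem ∈ tray-Z.

tray-North = {fuse, knob, tile}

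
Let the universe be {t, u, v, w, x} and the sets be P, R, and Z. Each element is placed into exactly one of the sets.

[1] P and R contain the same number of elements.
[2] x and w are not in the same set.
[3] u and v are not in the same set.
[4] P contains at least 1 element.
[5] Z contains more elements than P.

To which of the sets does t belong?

t: Z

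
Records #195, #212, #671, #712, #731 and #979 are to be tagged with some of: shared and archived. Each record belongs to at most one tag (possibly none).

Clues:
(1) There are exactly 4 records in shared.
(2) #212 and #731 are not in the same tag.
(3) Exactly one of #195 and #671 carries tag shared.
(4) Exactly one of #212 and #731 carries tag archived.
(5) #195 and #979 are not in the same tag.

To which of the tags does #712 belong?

#712: shared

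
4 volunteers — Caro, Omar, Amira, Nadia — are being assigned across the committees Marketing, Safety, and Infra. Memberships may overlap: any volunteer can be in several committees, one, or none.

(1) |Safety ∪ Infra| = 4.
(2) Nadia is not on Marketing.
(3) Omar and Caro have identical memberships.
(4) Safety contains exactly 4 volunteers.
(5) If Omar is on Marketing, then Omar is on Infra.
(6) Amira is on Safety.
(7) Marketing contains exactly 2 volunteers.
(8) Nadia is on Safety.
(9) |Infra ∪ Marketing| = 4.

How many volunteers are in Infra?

4

From (2): Nadia ∉ Marketing.
From (6): Amira ∈ Safety.
From (8): Nadia ∈ Safety.
(4): only 4 candidates remain for Safety, so all are in.
Suppose Caro ∉ Marketing: no assignment then satisfies all the clues, so Caro ∈ Marketing.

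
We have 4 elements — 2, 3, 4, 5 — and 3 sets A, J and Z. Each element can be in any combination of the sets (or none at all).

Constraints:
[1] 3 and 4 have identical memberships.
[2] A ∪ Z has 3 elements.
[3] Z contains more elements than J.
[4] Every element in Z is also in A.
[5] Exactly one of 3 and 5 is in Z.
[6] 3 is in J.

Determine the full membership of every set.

A = {2, 3, 4}; J = {3, 4}; Z = {2, 3, 4}

From (6): 3 ∈ J.
(1): 4 matches 3: 4 ∈ J.
Suppose 2 ∉ A: no assignment then satisfies all the clues, so 2 ∈ A.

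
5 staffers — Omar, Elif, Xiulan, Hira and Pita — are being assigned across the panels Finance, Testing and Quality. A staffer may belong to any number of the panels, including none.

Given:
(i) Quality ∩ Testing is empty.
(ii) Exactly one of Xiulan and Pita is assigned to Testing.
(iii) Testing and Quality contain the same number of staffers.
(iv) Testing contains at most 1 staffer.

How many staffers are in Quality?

1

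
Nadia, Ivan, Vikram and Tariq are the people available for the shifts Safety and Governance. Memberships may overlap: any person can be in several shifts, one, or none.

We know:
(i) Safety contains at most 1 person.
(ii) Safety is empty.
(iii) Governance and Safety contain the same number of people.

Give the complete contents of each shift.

Safety = {}; Governance = {}

(ii): Safety already has 0, so the rest are out.
Suppose Nadia ∈ Governance: no assignment then satisfies all the clues, so Nadia ∉ Governance.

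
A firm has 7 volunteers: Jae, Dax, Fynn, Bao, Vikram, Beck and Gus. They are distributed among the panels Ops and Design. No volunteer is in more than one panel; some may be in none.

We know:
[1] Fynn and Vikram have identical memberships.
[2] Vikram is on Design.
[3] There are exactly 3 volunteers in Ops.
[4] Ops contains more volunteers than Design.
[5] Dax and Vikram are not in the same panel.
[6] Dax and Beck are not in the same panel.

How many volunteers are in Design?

2

From (2): Vikram ∈ Design.
(1): Fynn matches Vikram: Fynn ∉ Ops.
(1): Fynn matches Vikram: Fynn ∈ Design.
(5): Dax ∉ Design.
Suppose Jae ∈ Design: no assignment then satisfies all the clues, so Jae ∉ Design.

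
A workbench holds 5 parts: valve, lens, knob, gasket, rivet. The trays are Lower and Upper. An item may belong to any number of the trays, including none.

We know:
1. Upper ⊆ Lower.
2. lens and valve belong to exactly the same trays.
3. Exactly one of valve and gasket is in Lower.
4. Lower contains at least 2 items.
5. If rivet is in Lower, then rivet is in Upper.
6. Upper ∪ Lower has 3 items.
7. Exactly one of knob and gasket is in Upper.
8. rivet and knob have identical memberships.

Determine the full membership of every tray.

Lower = {gasket, knob, rivet}; Upper = {knob, rivet}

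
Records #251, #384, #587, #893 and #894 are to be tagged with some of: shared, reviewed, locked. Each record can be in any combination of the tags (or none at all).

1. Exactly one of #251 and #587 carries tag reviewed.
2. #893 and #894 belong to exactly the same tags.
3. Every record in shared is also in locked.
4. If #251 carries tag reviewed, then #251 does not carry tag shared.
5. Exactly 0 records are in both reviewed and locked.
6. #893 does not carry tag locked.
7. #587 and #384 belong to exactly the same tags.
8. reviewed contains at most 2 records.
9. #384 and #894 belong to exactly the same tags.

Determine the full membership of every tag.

shared = {}; reviewed = {#251}; locked = {}

From (6): #893 ∉ locked.
(2): #894 matches #893: #894 ∉ locked.
(3) contrapositive: #893 ∉ shared.
(3) contrapositive: #894 ∉ shared.
(9): #384 matches #894: #384 ∉ shared.
(9): #384 matches #894: #384 ∉ locked.
(7): #587 matches #384: #587 ∉ shared.
(7): #587 matches #384: #587 ∉ locked.
Suppose #251 ∈ shared: no assignment then satisfies all the clues, so #251 ∉ shared.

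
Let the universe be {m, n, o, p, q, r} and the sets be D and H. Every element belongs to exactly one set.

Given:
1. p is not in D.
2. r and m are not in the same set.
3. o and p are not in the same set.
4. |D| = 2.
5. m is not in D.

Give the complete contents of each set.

D = {o, r}; H = {m, n, p, q}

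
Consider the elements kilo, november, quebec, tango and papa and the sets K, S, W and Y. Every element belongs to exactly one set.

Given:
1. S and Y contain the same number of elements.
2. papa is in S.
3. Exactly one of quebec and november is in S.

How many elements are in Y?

2

From (2): papa ∈ S.
Suppose kilo ∈ S: no assignment then satisfies all the clues, so kilo ∉ S.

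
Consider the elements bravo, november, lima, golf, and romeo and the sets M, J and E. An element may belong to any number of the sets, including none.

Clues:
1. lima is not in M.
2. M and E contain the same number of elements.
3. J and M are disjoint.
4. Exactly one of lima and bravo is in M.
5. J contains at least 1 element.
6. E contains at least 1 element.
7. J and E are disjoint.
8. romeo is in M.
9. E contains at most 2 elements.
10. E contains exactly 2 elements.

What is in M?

M = {bravo, romeo}

From (1): lima ∉ M.
From (8): romeo ∈ M.
(3) (disjoint): romeo ∉ J.
(4) (exactly one): bravo ∈ M.
(3) (disjoint): bravo ∉ J.
Suppose november ∈ M: no assignment then satisfies all the clues, so november ∉ M.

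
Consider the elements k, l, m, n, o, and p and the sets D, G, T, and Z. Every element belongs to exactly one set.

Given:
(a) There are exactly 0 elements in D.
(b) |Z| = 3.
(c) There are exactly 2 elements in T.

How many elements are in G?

1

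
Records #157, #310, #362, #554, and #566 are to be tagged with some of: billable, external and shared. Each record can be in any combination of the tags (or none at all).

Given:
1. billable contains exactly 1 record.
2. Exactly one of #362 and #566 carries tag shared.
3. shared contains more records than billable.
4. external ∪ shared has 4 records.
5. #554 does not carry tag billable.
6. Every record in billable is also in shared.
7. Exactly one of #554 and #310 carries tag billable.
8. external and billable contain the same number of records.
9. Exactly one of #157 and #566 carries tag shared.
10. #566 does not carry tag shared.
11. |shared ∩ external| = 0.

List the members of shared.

From (5): #554 ∉ billable.
From (10): #566 ∉ shared.
(2) (exactly one): #362 ∈ shared.
(6) contrapositive: #566 ∉ billable.
(7) (exactly one): #310 ∈ billable.
(9) (exactly one): #157 ∈ shared.
(1): billable already has 1, so the rest are out.
(6) with #310 ∈ billable: #310 ∈ shared.
Suppose #554 ∈ shared: no assignment then satisfies all the clues, so #554 ∉ shared.

shared = {#157, #310, #362}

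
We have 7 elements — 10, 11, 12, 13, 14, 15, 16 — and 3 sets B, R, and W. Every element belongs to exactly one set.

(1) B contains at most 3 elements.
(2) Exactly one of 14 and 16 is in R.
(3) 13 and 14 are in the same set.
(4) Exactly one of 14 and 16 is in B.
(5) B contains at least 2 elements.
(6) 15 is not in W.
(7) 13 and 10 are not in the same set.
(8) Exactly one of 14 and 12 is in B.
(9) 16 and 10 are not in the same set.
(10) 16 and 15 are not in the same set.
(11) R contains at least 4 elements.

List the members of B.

From (6): 15 ∉ W.
Suppose 10 ∈ B: no assignment then satisfies all the clues, so 10 ∉ B.

B = {12, 16}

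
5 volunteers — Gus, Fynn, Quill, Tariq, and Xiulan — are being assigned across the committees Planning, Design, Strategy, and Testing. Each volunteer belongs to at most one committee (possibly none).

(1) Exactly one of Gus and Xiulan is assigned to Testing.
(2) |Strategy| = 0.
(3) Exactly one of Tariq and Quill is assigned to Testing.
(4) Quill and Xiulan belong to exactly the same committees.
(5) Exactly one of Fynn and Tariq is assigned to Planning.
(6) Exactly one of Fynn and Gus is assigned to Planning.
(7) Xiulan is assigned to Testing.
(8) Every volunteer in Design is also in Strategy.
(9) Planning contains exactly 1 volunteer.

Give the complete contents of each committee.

Planning = {Fynn}; Design = {}; Strategy = {}; Testing = {Quill, Xiulan}

From (7): Xiulan ∈ Testing.
(1) (exactly one): Gus ∉ Testing.
(2): Strategy already has 0, so the rest are out.
(4): Quill matches Xiulan: Quill ∉ Planning.
(4): Quill matches Xiulan: Quill ∉ Design.
(4): Quill matches Xiulan: Quill ∈ Testing.
(8) contrapositive: Gus ∉ Design.
(8) contrapositive: Fynn ∉ Design.
(8) contrapositive: Tariq ∉ Design.
(3) (exactly one): Tariq ∉ Testing.
Suppose Gus ∈ Planning: no assignment then satisfies all the clues, so Gus ∉ Planning.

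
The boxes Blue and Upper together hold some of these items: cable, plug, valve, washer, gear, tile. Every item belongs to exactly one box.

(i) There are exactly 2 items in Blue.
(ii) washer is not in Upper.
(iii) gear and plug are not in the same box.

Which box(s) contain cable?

cable: Upper

From (ii): washer ∉ Upper.
Only one box left: washer ∈ Blue.
Suppose cable ∈ Blue: no assignment then satisfies all the clues, so cable ∉ Blue.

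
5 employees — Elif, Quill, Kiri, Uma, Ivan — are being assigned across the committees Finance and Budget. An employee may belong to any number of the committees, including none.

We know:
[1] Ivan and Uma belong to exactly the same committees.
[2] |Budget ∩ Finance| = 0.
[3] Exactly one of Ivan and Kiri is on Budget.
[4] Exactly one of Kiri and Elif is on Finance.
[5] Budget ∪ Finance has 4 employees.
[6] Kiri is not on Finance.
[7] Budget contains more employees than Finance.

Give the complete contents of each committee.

Finance = {Elif}; Budget = {Ivan, Quill, Uma}

From (6): Kiri ∉ Finance.
(4) (exactly one): Elif ∈ Finance.
Suppose Elif ∈ Budget: no assignment then satisfies all the clues, so Elif ∉ Budget.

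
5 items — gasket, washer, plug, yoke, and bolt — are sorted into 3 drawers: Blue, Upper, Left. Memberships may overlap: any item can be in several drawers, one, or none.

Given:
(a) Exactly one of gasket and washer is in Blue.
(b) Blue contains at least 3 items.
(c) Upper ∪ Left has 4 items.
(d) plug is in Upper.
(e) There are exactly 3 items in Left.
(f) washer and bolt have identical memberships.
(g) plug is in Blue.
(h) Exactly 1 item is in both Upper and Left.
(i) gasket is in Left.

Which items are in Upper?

Upper = {gasket, plug}

From (d): plug ∈ Upper.
From (g): plug ∈ Blue.
From (i): gasket ∈ Left.
Suppose gasket ∉ Upper: no assignment then satisfies all the clues, so gasket ∈ Upper.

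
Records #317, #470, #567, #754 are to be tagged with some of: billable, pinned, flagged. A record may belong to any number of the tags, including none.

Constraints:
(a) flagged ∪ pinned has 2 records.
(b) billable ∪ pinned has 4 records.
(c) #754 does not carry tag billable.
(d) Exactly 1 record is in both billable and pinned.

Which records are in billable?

billable = {#317, #470, #567}

From (c): #754 ∉ billable.
Suppose #317 ∉ billable: no assignment then satisfies all the clues, so #317 ∈ billable.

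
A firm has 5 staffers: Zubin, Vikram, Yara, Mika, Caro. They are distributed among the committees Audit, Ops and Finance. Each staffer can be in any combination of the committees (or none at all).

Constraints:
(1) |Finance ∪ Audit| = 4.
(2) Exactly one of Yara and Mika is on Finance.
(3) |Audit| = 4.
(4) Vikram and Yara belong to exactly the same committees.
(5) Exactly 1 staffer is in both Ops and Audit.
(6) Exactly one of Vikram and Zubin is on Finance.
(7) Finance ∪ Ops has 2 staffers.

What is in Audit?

Audit = {Mika, Vikram, Yara, Zubin}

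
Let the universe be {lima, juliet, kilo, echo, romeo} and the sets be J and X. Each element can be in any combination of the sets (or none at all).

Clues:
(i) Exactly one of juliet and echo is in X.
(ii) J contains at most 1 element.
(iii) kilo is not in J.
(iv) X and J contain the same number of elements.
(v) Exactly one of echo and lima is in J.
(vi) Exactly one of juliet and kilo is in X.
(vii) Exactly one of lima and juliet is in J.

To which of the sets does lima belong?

lima: J

From (iii): kilo ∉ J.
Suppose lima ∉ J: no assignment then satisfies all the clues, so lima ∈ J.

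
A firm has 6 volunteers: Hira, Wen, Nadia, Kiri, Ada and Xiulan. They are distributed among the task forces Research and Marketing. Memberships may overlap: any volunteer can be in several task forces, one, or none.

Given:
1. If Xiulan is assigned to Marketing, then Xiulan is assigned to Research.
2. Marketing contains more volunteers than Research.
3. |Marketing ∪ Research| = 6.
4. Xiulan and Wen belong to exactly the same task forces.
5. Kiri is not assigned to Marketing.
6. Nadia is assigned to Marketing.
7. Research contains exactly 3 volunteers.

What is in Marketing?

Marketing = {Ada, Hira, Nadia, Wen, Xiulan}

From (5): Kiri ∉ Marketing.
From (6): Nadia ∈ Marketing.
Suppose Hira ∉ Marketing: no assignment then satisfies all the clues, so Hira ∈ Marketing.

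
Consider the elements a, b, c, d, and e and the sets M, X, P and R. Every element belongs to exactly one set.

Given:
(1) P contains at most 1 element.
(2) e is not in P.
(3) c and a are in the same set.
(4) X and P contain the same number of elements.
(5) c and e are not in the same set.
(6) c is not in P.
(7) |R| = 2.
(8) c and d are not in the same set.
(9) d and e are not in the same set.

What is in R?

R = {a, c}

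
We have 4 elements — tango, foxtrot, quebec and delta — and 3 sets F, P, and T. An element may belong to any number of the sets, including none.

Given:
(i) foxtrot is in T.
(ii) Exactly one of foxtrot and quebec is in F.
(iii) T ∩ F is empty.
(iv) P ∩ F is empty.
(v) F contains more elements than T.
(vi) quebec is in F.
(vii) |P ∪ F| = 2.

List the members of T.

T = {foxtrot}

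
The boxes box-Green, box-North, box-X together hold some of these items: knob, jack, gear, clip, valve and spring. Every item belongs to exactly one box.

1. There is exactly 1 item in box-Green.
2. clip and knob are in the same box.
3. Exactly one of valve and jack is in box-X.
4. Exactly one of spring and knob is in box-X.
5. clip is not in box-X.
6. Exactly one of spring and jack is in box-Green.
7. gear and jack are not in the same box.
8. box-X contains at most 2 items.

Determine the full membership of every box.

From (5): clip ∉ box-X.
(2): knob matches clip: knob ∉ box-X.
(4) (exactly one): spring ∈ box-X.
(6) (exactly one): jack ∈ box-Green.
(7): gear ∉ box-Green.
(1): box-Green already has 1, so the rest are out.
(3) (exactly one): valve ∈ box-X.
(8): box-X already has 2, so the rest are out.
Only one box left: knob ∈ box-North.
Only one box left: gear ∈ box-North.
Only one box left: clip ∈ box-North.

box-Green = {jack}; box-North = {clip, gear, knob}; box-X = {spring, valve}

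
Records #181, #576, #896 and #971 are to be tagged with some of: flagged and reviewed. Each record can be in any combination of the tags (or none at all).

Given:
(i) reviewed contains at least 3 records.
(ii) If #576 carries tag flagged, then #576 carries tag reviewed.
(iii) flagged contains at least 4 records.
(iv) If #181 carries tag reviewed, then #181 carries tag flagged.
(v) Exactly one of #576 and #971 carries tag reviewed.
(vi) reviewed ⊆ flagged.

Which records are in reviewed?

(iii): only 4 candidates remain for flagged, so all are in.
(ii): #576 ∈ reviewed.
(v) (exactly one): #971 ∉ reviewed.
(i): only 3 candidates remain for reviewed, so all are in.

reviewed = {#181, #576, #896}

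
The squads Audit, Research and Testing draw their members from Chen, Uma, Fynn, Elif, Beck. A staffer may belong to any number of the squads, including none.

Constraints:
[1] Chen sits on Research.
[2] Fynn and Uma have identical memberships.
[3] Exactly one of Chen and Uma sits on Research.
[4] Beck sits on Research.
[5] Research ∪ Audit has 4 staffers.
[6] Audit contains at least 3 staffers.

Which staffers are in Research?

From (1): Chen ∈ Research.
From (4): Beck ∈ Research.
(3) (exactly one): Uma ∉ Research.
(2): Fynn matches Uma: Fynn ∉ Research.
Suppose Elif ∈ Research: no assignment then satisfies all the clues, so Elif ∉ Research.

Research = {Beck, Chen}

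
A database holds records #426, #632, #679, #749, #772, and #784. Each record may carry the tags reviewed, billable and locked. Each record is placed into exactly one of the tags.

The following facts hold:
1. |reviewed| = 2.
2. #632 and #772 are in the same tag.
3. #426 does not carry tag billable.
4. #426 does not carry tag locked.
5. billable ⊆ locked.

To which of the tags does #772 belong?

#772: locked

From (3): #426 ∉ billable.
From (4): #426 ∉ locked.
Only one tag left: #426 ∈ reviewed.
Suppose #772 ∈ reviewed: no assignment then satisfies all the clues, so #772 ∉ reviewed.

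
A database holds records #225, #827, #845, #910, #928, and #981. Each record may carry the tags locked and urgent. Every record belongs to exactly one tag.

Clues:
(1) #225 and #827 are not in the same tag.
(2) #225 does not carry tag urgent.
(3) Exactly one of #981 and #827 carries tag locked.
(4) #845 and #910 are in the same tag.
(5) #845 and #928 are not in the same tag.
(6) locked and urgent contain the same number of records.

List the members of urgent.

urgent = {#827, #845, #910}

From (2): #225 ∉ urgent.
Only one tag left: #225 ∈ locked.
(1): #827 ∉ locked.
(3) (exactly one): #981 ∈ locked.
Only one tag left: #827 ∈ urgent.
Suppose #845 ∉ urgent: no assignment then satisfies all the clues, so #845 ∈ urgent.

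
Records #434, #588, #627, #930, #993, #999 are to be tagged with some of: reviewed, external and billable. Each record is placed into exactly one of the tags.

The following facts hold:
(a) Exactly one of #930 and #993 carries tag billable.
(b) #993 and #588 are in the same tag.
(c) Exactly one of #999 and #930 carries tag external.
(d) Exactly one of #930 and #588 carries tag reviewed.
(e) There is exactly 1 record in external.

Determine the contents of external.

external = {#999}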